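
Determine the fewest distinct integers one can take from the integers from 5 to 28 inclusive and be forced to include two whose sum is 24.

18

Group the elements by complementary pair {x, 24−x}: {5,19}, {6,18}, {7,17}, …, giving 7 two-element pairs, the single value 12 (it cannot pair with itself since the integers are distinct), and 9 integers whose partner 24−x falls outside [5,28].
Pigeonhole: treating each of those 17 groups as a pigeonhole, one can pick one integer per group — 17 integers — with no two summing to 24.
The 18th integer lands in an occupied pair, forcing a sum of 24.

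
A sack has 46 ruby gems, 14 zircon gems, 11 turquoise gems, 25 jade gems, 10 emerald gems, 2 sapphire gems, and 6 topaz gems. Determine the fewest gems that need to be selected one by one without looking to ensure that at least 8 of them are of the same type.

44

An adversary could hand out at most 7 gems per type (sapphire, topaz run out sooner): 7 + 7 + 7 + 7 + 7 + 2 + 6 = 43 gems and still no type has 8.
One more gem lands in a type already at 7, so 44 draws are enough and 43 are not.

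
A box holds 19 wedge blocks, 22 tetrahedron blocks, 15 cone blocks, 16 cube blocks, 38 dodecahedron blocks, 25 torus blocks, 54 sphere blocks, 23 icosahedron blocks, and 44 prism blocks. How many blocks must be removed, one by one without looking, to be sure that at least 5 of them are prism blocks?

In the worst case for collecting prism blocks, every non-prism block comes out first.
There are 19 + 22 + 15 + 16 + 38 + 25 + 54 + 23 = 212 non-prism blocks altogether.
After those, each further block must be prism, so 212 + 5 = 217 draws guarantee 5 prism blocks.

217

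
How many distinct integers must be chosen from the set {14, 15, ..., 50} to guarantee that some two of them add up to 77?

26

A set avoiding the sum 77 can contain at most one of each pair {x, 77−x}, plus the 13 elements whose complement lies outside the range.
The integers 14, …, 38 (25 of them) are such a set: any two sum to at least 14+15 = 29 and at most 37+38 = 75 < 77.
Pigeonhole: any 26th integer completes one of the 12 pairs, so 26 choices force a sum of 77.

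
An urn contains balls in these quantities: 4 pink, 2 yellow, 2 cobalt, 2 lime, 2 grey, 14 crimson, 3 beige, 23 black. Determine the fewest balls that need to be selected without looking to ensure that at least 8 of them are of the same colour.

By the pigeonhole principle, the 8 colours are the holes; the balls drawn are the pigeons.
To avoid 8 of any one colour, the worst case takes at most 7 of each colour, or every ball of a colour that has fewer than 7.
That gives 4 + 2 + 2 + 2 + 2 + 7 + 3 + 7 = 29 balls with no colour reaching 8.
The next ball forces some colour to 8, so 29 + 1 = 30.

30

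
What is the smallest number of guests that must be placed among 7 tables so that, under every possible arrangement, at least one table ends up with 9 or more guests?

With 56 guests one could put exactly 8 in each of the 7 tables, and no table would reach 9.
One more guest must land in a table that already has 8, giving it 9.
So 7 × 8 + 1 = 57 guests are required.

57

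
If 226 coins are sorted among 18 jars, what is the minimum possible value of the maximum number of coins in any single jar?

The 18 jars are the holes and the 226 coins are the pigeons.
If every jar held at most 12 coins, the total would be at most 18 × 12 = 216, which is less than 226.
So some jar holds at least ⌈226/18⌉ = 13 coins.

13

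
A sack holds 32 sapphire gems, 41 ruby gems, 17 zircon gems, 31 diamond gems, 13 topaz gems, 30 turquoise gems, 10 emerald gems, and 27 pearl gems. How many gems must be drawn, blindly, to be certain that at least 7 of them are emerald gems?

198

In the worst case for collecting emerald gems, every non-emerald gem comes out first.
There are 32 + 41 + 17 + 31 + 13 + 30 + 27 = 191 non-emerald gems altogether.
After those, each further gem must be emerald, so 191 + 7 = 198 draws guarantee 7 emerald gems.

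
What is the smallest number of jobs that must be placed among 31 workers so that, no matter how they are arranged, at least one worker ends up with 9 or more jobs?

With 248 jobs one could put exactly 8 in each of the 31 workers, and no worker would reach 9.
By pigeonhole, one more job must land in a worker that already has 8, giving it 9.
So 31 × 8 + 1 = 249 jobs are required.

249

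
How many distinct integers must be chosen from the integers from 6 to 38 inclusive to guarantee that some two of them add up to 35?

22

A set avoiding the sum 35 can contain at most one of each pair {x, 35−x}, plus the 9 elements whose complement lies outside the range.
The integers 18, …, 38 (21 of them) are such a set: any two sum to at least 18+19 = 37 > 35.
Any 22nd integer completes one of the 12 pairs, so 22 choices force a sum of 35.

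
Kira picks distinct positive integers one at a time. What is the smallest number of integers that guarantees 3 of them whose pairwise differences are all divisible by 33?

Integers whose pairwise differences are multiples of 33 are exactly those sharing a remainder mod 33. Pigeonhole: the 33 residue classes mod 33 are the pigeonholes.
With 66 integers one could put 2 in each residue class and have no class reach 3.
The 67th integer pushes some class to 3, so 33·2 + 1 = 67.

67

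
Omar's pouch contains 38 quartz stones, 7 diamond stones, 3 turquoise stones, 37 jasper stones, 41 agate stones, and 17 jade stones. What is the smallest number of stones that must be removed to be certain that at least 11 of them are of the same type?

51

The 6 types are the holes; the stones drawn are the pigeons.
To avoid 11 of any one type, the worst case takes at most 10 of each type, or every stone of a type that has fewer than 10.
That gives 10 + 7 + 3 + 10 + 10 + 10 = 50 stones with no type reaching 11.
The next stone forces some type to 11, so 50 + 1 = 51.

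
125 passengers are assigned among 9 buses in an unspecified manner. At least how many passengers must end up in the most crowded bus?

14

Pigeonhole: the 9 buses are the holes and the 125 passengers are the pigeons.
If every bus held at most 13 passengers, the total would be at most 9 × 13 = 117, which is less than 125.
So some bus holds at least ⌈125/9⌉ = 14 passengers.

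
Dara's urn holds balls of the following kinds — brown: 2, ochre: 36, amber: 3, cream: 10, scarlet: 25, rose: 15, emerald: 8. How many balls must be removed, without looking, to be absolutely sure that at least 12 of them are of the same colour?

An adversary could hand out at most 11 balls per colour (4 colours run out sooner): 2 + 11 + 3 + 10 + 11 + 11 + 8 = 56 balls and still no colour has 12.
By the pigeonhole principle, one more ball lands in a colour already at 11, so 57 draws are enough and 56 are not.

57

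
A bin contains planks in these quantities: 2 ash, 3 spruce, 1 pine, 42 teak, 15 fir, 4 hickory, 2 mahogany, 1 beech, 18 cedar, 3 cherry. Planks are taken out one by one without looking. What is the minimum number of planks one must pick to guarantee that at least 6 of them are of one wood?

32

The 10 woods are the holes; the planks drawn are the pigeons.
To avoid 6 of any one wood, the worst case takes at most 5 of each wood, or every plank of a wood that has fewer than 5.
That gives 2 + 3 + 1 + 5 + 5 + 4 + 2 + 1 + 5 + 3 = 31 planks with no wood reaching 6.
The next plank forces some wood to 6, so 31 + 1 = 32.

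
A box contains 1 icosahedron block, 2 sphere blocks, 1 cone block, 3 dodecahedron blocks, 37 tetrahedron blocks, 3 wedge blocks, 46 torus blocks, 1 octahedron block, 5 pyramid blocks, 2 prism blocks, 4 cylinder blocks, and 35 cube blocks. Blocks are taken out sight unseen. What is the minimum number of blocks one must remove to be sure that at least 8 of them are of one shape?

Pigeonhole: the 12 shapes are the holes; the blocks drawn are the pigeons.
To avoid 8 of any one shape, the worst case takes at most 7 of each shape, or every block of a shape that has fewer than 7.
That gives 1 + 2 + 1 + 3 + 7 + 3 + 7 + 1 + 5 + 2 + 4 + 7 = 43 blocks with no shape reaching 8.
The next block forces some shape to 8, so 43 + 1 = 44.

44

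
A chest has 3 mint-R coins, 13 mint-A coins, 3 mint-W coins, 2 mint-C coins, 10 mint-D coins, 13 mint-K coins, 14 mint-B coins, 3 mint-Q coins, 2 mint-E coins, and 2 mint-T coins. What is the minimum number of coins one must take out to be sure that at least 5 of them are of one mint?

32

By the pigeonhole principle, the 10 mints are the holes; the coins drawn are the pigeons.
To avoid 5 of any one mint, the worst case takes at most 4 of each mint, or every coin of a mint that has fewer than 4.
That gives 3 + 4 + 3 + 2 + 4 + 4 + 4 + 3 + 2 + 2 = 31 coins with no mint reaching 5.
The next coin forces some mint to 5, so 31 + 1 = 32.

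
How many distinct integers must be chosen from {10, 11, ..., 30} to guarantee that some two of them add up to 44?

14

Group the elements by complementary pair {x, 44−x}: {14,30}, {15,29}, {16,28}, …, giving 8 two-element pairs, the single value 22 (it cannot pair with itself since the integers are distinct), and 4 integers whose partner 44−x falls outside [10,30].
Treating each of those 13 groups as a pigeonhole, one can pick one integer per group — 13 integers — with no two summing to 44.
The 14th integer lands in an occupied pair, forcing a sum of 44.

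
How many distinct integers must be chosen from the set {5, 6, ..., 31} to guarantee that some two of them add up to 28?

19

A set avoiding the sum 28 can contain at most one of each pair {x, 28−x}, plus the 9 elements whose complement lies outside the range or equal to its own complement.
The integers 14, …, 31 (18 of them) are such a set: any two sum to at least 14+15 = 29 > 28.
By pigeonhole, any 19th integer completes one of the 9 pairs, so 19 choices force a sum of 28.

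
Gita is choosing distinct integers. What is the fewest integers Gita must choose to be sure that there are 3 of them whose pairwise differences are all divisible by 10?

21

Integers whose pairwise differences are multiples of 10 are exactly those sharing a remainder mod 10. By the pigeonhole principle, the 10 residue classes mod 10 are the pigeonholes.
With 20 integers one could put 2 in each residue class and have no class reach 3.
The 21st integer pushes some class to 3, so 10·2 + 1 = 21.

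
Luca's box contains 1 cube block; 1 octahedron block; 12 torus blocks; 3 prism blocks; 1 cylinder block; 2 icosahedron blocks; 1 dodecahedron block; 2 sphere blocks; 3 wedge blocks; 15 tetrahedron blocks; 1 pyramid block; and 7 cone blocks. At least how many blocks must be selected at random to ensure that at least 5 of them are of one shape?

Pigeonhole: the 12 shapes are the holes; the blocks drawn are the pigeons.
To avoid 5 of any one shape, the worst case takes at most 4 of each shape, or every block of a shape that has fewer than 4.
That gives 1 + 1 + 4 + 3 + 1 + 2 + 1 + 2 + 3 + 4 + 1 + 4 = 27 blocks with no shape reaching 5.
The next block forces some shape to 5, so 27 + 1 = 28.

28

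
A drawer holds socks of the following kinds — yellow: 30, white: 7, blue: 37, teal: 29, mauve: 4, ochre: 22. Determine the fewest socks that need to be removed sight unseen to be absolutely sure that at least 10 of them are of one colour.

48

The 6 colours are the holes; the socks drawn are the pigeons.
To avoid 10 of any one colour, the worst case takes at most 9 of each colour, or every sock of a colour that has fewer than 9.
That gives 9 + 7 + 9 + 9 + 4 + 9 = 47 socks with no colour reaching 10.
The next sock forces some colour to 10, so 47 + 1 = 48.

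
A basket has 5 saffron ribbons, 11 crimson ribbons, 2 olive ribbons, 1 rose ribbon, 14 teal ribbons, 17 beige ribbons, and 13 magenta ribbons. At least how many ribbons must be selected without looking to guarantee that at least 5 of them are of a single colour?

Put each drawn ribbon into a box by colour. The largest draw with every box below 5 takes min(count, 4) from each colour; colours with fewer than 4 contribute all they have.
Σ min(cᵢ, 4) = 4 + 4 + 2 + 1 + 4 + 4 + 4 = 23.
Draw number 23 + 1 = 24 must push one box to 5.

24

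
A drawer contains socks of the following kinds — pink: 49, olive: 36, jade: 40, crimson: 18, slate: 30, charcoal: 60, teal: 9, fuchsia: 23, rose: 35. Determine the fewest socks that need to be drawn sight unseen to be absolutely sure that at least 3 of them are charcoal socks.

In the worst case for collecting charcoal socks, every non-charcoal sock comes out first.
There are 49 + 36 + 40 + 18 + 30 + 9 + 23 + 35 = 240 non-charcoal socks altogether.
After those, each further sock must be charcoal, so 240 + 3 = 243 draws guarantee 3 charcoal socks.

243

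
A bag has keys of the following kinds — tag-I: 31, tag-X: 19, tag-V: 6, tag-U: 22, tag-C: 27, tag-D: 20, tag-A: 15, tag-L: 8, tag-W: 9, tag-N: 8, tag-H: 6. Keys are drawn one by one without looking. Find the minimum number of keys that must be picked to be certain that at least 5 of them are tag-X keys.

157

In the worst case for collecting tag-X keys, every non-tag-X key comes out first.
There are 31 + 6 + 22 + 27 + 20 + 15 + 8 + 9 + 8 + 6 = 152 non-tag-X keys altogether.
After those, each further key must be tag-X, so 152 + 5 = 157 draws guarantee 5 tag-X keys.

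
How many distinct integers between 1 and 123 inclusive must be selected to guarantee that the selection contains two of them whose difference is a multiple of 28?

Integers whose pairwise differences are multiples of 28 are exactly those sharing a remainder mod 28. Pigeonhole: the 28 residue classes mod 28 are the pigeonholes.
With 28 integers one could put 1 in each residue class and have no class reach 2.
The 29th integer pushes some class to 2, so 28·1 + 1 = 29.

29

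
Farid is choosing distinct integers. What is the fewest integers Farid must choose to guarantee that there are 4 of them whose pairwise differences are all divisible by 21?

Integers whose pairwise differences are multiples of 21 are exactly those sharing a remainder mod 21. By pigeonhole, the 21 residue classes mod 21 are the pigeonholes.
With 63 integers one could put 3 in each residue class and have no class reach 4.
The 64th integer pushes some class to 4, so 21·3 + 1 = 64.

64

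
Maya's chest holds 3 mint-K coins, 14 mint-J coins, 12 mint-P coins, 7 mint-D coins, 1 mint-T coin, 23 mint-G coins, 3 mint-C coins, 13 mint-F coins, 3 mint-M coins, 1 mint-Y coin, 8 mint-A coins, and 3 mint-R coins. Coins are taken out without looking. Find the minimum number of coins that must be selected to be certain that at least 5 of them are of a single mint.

Pigeonhole: put each drawn coin into a box by mint. The largest draw with every box below 5 takes min(count, 4) from each mint; mints with fewer than 4 contribute all they have.
Σ min(cᵢ, 4) = 3 + 4 + 4 + 4 + 1 + 4 + 3 + 4 + 3 + 1 + 4 + 3 = 38.
Draw number 38 + 1 = 39 must push one box to 5.

39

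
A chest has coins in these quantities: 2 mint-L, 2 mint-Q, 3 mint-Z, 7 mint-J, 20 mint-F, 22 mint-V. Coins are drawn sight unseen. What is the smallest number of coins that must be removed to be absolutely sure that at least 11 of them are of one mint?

By pigeonhole, the 6 mints are the holes; the coins drawn are the pigeons.
To avoid 11 of any one mint, the worst case takes at most 10 of each mint, or every coin of a mint that has fewer than 10.
That gives 2 + 2 + 3 + 7 + 10 + 10 = 34 coins with no mint reaching 11.
The next coin forces some mint to 11, so 34 + 1 = 35.

35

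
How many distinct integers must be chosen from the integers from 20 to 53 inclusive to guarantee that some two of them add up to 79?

A set avoiding the sum 79 can contain at most one of each pair {x, 79−x}, plus the 6 elements whose complement lies outside the range.
The integers 20, …, 39 (20 of them) are such a set: any two sum to at least 20+21 = 41 and at most 38+39 = 77 < 79.
Any 21st integer completes one of the 14 pairs, so 21 choices force a sum of 79.

21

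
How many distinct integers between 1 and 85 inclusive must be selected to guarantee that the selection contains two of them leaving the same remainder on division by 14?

15

By pigeonhole, the 14 residue classes mod 14 are the pigeonholes.
With 14 integers one could put 1 in each residue class and have no class reach 2.
The 15th integer pushes some class to 2, so 14·1 + 1 = 15.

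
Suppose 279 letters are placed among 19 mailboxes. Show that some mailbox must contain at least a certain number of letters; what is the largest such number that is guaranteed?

The 19 mailboxes are the holes and the 279 letters are the pigeons.
If every mailbox held at most 14 letters, the total would be at most 19 × 14 = 266, which is less than 279.
So some mailbox holds at least ⌈279/19⌉ = 15 letters.

15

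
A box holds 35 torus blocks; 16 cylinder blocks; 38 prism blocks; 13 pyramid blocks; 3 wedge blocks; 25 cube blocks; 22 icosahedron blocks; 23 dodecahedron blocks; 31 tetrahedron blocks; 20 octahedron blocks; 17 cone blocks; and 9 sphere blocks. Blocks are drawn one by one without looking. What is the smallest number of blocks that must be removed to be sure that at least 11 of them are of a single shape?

113

An adversary could hand out at most 10 blocks per shape (wedge, sphere run out sooner): 10 + 10 + 10 + 10 + 3 + 10 + 10 + 10 + 10 + 10 + 10 + 9 = 112 blocks and still no shape has 11.
Pigeonhole: one more block lands in a shape already at 10, so 113 draws are enough and 112 are not.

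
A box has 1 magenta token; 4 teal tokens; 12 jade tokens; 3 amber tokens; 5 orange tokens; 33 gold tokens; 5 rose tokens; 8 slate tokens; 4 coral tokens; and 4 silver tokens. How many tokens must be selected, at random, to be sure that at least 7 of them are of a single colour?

45

Put each drawn token into a box by colour. The largest draw with every box below 7 takes min(count, 6) from each colour; colours with fewer than 6 contribute all they have.
Σ min(cᵢ, 6) = 1 + 4 + 6 + 3 + 5 + 6 + 5 + 6 + 4 + 4 = 44.
Draw number 44 + 1 = 45 must push one box to 7.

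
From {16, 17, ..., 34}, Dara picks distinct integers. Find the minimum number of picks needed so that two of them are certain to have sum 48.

Group the elements by complementary pair {x, 48−x}: {16,32}, {17,31}, {18,30}, …, giving 8 two-element pairs; the single value 24 (it cannot pair with itself since the integers are distinct); and 2 integers whose partner 48−x falls outside [16,34].
Treating each of those 11 groups as a pigeonhole, one can pick one integer per group — 11 integers — with no two summing to 48.
The 12th integer lands in an occupied pair, forcing a sum of 48.

12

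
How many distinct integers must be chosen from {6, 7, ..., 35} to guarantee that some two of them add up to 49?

A set avoiding the sum 49 can contain at most one of each pair {x, 49−x}, plus the 8 elements whose complement lies outside the range.
The integers 6, …, 24 (19 of them) are such a set: any two sum to at least 6+7 = 13 and at most 23+24 = 47 < 49.
Any 20th integer completes one of the 11 pairs, so 20 choices force a sum of 49.

20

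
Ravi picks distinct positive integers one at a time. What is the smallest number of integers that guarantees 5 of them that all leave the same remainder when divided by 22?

89

By the pigeonhole principle, the 22 residue classes mod 22 are the pigeonholes.
With 88 integers one could put 4 in each residue class and have no class reach 5.
The 89th integer pushes some class to 5, so 22·4 + 1 = 89.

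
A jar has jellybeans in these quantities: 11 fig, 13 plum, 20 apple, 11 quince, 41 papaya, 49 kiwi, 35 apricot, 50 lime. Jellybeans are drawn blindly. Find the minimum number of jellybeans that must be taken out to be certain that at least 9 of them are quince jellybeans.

228

In the worst case for collecting quince jellybeans, every non-quince jellybean comes out first.
There are 11 + 13 + 20 + 41 + 49 + 35 + 50 = 219 non-quince jellybeans altogether.
After those, each further jellybean must be quince, so 219 + 9 = 228 draws guarantee 9 quince jellybeans.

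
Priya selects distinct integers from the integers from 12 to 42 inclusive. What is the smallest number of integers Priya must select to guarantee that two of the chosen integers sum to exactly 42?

Two chosen integers sum to 42 exactly when both halves of some pair {x, 42−x} with 12 ≤ x ≤ 42−x ≤ 30 are chosen — 9 such pairs.
The remaining 13 elements (those with no distinct partner in range) can never complete a 42-sum, so the worst case takes all of them and one from each pair: 13 + 9 = 22.
Pigeonhole: the 23rd integer has to be the second member of some pair, so 22 + 1 = 23.

23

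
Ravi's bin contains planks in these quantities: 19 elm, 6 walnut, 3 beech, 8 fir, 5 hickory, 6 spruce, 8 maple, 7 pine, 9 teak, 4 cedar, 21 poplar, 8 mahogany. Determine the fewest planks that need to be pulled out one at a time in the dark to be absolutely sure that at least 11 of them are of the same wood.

85

An adversary could hand out at most 10 planks per wood (10 woods run out sooner): 10 + 6 + 3 + 8 + 5 + 6 + 8 + 7 + 9 + 4 + 10 + 8 = 84 planks and still no wood has 11.
Pigeonhole: one more plank lands in a wood already at 10, so 85 draws are enough and 84 are not.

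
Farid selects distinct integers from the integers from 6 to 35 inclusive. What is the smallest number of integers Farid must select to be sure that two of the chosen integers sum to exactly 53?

A set avoiding the sum 53 can contain at most one of each pair {x, 53−x}, plus the 12 elements whose complement lies outside the range.
The integers 6, …, 26 (21 of them) are such a set: any two sum to at least 6+7 = 13 and at most 25+26 = 51 < 53.
By the pigeonhole principle, any 22nd integer completes one of the 9 pairs, so 22 choices force a sum of 53.

22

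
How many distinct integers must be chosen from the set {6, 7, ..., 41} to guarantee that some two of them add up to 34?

26

Group the elements by complementary pair {x, 34−x}: {6,28}, {7,27}, {8,26}, …, giving 11 two-element pairs; the single value 17 (it cannot pair with itself since the integers are distinct); and 13 integers whose partner 34−x falls outside [6,41].
Pigeonhole: treating each of those 25 groups as a pigeonhole, one can pick one integer per group — 25 integers — with no two summing to 34.
The 26th integer lands in an occupied pair, forcing a sum of 34.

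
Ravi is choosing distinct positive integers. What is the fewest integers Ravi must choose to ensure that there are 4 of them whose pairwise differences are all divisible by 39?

118

Integers whose pairwise differences are multiples of 39 are exactly those sharing a remainder mod 39. The 39 residue classes mod 39 are the pigeonholes.
With 117 integers one could put 3 in each residue class and have no class reach 4.
The 118th integer pushes some class to 4, so 39·3 + 1 = 118.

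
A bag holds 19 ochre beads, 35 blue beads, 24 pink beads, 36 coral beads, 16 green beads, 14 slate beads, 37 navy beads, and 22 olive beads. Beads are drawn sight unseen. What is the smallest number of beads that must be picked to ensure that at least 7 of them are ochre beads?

191

In the worst case for collecting ochre beads, every non-ochre bead comes out first.
There are 35 + 24 + 36 + 16 + 14 + 37 + 22 = 184 non-ochre beads altogether.
After those, each further bead must be ochre, so 184 + 7 = 191 draws guarantee 7 ochre beads.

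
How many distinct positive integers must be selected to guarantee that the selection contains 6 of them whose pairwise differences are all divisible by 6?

Integers whose pairwise differences are multiples of 6 are exactly those sharing a remainder mod 6. By the pigeonhole principle, the 6 residue classes mod 6 are the pigeonholes.
With 30 integers one could put 5 in each residue class and have no class reach 6.
The 31st integer pushes some class to 6, so 6·5 + 1 = 31.

31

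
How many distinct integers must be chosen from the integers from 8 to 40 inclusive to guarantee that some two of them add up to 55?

21

Two chosen integers sum to 55 exactly when both halves of some pair {x, 55−x} with 15 ≤ x ≤ 55−x ≤ 40 are chosen — 13 such pairs.
The remaining 7 elements (those with no distinct partner in range) can never complete a 55-sum, so the worst case takes all of them and one from each pair: 7 + 13 = 20.
By pigeonhole, the 21st integer has to be the second member of some pair, so 20 + 1 = 21.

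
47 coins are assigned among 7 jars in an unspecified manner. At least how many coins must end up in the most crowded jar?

The 7 jars are the holes and the 47 coins are the pigeons.
If every jar held at most 6 coins, the total would be at most 7 × 6 = 42, which is less than 47.
So some jar holds at least ⌈47/7⌉ = 7 coins.

7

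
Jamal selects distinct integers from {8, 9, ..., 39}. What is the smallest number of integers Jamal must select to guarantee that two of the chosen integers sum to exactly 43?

Two chosen integers sum to 43 exactly when both halves of some pair {x, 43−x} with 8 ≤ x ≤ 43−x ≤ 35 are chosen — 14 such pairs.
The remaining 4 elements (those with no distinct partner in range) can never complete a 43-sum, so the worst case takes all of them and one from each pair: 4 + 14 = 18.
By the pigeonhole principle, the 19th integer has to be the second member of some pair, so 18 + 1 = 19.

19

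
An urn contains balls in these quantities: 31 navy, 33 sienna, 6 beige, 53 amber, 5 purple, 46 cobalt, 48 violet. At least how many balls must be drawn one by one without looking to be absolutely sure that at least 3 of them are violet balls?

177

In the worst case for collecting violet balls, every non-violet ball comes out first.
There are 31 + 33 + 6 + 53 + 5 + 46 = 174 non-violet balls altogether.
After those, each further ball must be violet, so 174 + 3 = 177 draws guarantee 3 violet balls.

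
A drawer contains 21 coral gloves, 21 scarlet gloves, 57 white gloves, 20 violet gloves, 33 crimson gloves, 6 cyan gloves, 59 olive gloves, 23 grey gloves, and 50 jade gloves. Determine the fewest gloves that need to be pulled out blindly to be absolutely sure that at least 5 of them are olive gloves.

236

In the worst case for collecting olive gloves, every non-olive glove comes out first.
There are 21 + 21 + 57 + 20 + 33 + 6 + 23 + 50 = 231 non-olive gloves altogether.
After those, each further glove must be olive, so 231 + 5 = 236 draws guarantee 5 olive gloves.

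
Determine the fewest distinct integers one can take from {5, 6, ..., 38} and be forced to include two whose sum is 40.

Two chosen integers sum to 40 exactly when both halves of some pair {x, 40−x} with 5 ≤ x ≤ 40−x ≤ 35 are chosen — 15 such pairs.
The remaining 4 elements (those with no distinct partner in range) can never complete a 40-sum, so the worst case takes all of them and one from each pair: 4 + 15 = 19.
The 20th integer has to be the second member of some pair, so 19 + 1 = 20.

20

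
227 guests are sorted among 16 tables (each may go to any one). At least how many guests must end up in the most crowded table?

The 16 tables are the holes and the 227 guests are the pigeons.
If every table held at most 14 guests, the total would be at most 16 × 14 = 224, which is less than 227.
So some table holds at least ⌈227/16⌉ = 15 guests.

15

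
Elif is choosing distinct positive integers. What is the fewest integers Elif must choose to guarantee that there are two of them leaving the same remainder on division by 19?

Pigeonhole: the 19 residue classes mod 19 are the pigeonholes.
With 19 integers one could put 1 in each residue class and have no class reach 2.
The 20th integer pushes some class to 2, so 19·1 + 1 = 20.

20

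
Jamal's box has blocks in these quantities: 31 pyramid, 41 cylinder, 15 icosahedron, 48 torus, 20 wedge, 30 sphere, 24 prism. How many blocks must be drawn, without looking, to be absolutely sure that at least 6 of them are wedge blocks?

In the worst case for collecting wedge blocks, every non-wedge block comes out first.
There are 31 + 41 + 15 + 48 + 30 + 24 = 189 non-wedge blocks altogether.
After those, each further block must be wedge, so 189 + 6 = 195 draws guarantee 6 wedge blocks.

195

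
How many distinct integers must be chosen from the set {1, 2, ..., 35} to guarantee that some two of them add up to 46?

24

A set avoiding the sum 46 can contain at most one of each pair {x, 46−x}, plus the 11 elements whose complement lies outside the range or equal to its own complement.
The integers 1, …, 23 (23 of them) are such a set: any two sum to at least 1+2 = 3 and at most 22+23 = 45 < 46.
Any 24th integer completes one of the 12 pairs, so 24 choices force a sum of 46.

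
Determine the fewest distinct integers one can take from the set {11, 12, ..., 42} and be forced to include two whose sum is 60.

21

A set avoiding the sum 60 can contain at most one of each pair {x, 60−x}, plus the 8 elements whose complement lies outside the range or equal to its own complement.
The integers 11, …, 30 (20 of them) are such a set: any two sum to at least 11+12 = 23 and at most 29+30 = 59 < 60.
Any 21st integer completes one of the 12 pairs, so 21 choices force a sum of 60.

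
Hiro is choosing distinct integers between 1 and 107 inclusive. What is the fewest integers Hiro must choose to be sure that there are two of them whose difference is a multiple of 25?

Integers whose pairwise differences are multiples of 25 are exactly those sharing a remainder mod 25. The 25 residue classes mod 25 are the pigeonholes.
With 25 integers one could put 1 in each residue class and have no class reach 2.
The 26th integer pushes some class to 2, so 25·1 + 1 = 26.

26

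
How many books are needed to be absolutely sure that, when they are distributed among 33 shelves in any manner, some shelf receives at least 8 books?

232

With 231 books one could put exactly 7 in each of the 33 shelves, and no shelf would reach 8.
Pigeonhole: one more book must land in a shelf that already has 7, giving it 8.
So 33 × 7 + 1 = 232 books are required.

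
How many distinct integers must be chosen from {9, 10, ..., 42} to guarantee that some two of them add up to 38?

25

A set avoiding the sum 38 can contain at most one of each pair {x, 38−x}, plus the 14 elements whose complement lies outside the range or equal to its own complement.
The integers 19, …, 42 (24 of them) are such a set: any two sum to at least 19+20 = 39 > 38.
By the pigeonhole principle, any 25th integer completes one of the 10 pairs, so 25 choices force a sum of 38.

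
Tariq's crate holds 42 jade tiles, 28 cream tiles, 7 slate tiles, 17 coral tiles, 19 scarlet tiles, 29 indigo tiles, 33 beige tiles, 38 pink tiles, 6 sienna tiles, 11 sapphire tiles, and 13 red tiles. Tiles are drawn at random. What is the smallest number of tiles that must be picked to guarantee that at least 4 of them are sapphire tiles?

236

In the worst case for collecting sapphire tiles, every non-sapphire tile comes out first.
There are 42 + 28 + 7 + 17 + 19 + 29 + 33 + 38 + 6 + 13 = 232 non-sapphire tiles altogether.
After those, each further tile must be sapphire, so 232 + 4 = 236 draws guarantee 4 sapphire tiles.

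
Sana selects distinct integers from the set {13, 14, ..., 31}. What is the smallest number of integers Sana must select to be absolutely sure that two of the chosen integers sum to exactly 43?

Group the elements by complementary pair {x, 43−x}: {13,30}, {14,29}, {15,28}, …, giving 9 two-element pairs and 1 integer whose partner 43−x falls outside [13,31].
By pigeonhole, treating each of those 10 groups as a pigeonhole, one can pick one integer per group — 10 integers — with no two summing to 43.
The 11th integer lands in an occupied pair, forcing a sum of 43.

11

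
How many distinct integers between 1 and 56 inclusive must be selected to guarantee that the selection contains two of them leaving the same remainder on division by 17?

18

The 17 residue classes mod 17 are the pigeonholes.
With 17 integers one could put 1 in each residue class and have no class reach 2.
The 18th integer pushes some class to 2, so 17·1 + 1 = 18.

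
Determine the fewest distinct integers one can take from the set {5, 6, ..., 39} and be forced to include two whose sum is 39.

Group the elements by complementary pair {x, 39−x}: {5,34}, {6,33}, {7,32}, …, giving 15 two-element pairs and 5 integers whose partner 39−x falls outside [5,39].
Treating each of those 20 groups as a pigeonhole, one can pick one integer per group — 20 integers — with no two summing to 39.
The 21st integer lands in an occupied pair, forcing a sum of 39.

21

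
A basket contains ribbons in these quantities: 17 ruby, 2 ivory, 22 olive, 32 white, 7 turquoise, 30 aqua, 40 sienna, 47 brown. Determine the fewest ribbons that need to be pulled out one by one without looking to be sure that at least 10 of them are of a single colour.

An adversary could hand out at most 9 ribbons per colour (ivory, turquoise run out sooner): 9 + 2 + 9 + 9 + 7 + 9 + 9 + 9 = 63 ribbons and still no colour has 10.
By pigeonhole, one more ribbon lands in a colour already at 9, so 64 draws are enough and 63 are not.

64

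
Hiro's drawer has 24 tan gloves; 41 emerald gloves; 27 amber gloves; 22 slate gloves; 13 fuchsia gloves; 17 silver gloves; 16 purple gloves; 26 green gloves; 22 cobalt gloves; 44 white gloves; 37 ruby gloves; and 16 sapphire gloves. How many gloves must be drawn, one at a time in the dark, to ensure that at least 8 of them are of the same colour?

The 12 colours are the holes; the gloves drawn are the pigeons.
To avoid 8 of any one colour, the worst case takes at most 7 of each colour.
That gives 7 + 7 + 7 + 7 + 7 + 7 + 7 + 7 + 7 + 7 + 7 + 7 = 84 gloves with no colour reaching 8.
The next glove forces some colour to 8, so 84 + 1 = 85.

85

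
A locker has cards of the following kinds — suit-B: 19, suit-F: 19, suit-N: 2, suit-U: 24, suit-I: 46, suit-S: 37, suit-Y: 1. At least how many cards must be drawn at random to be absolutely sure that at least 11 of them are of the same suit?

The 7 suits are the holes; the cards drawn are the pigeons.
To avoid 11 of any one suit, the worst case takes at most 10 of each suit, or every card of a suit that has fewer than 10.
That gives 10 + 10 + 2 + 10 + 10 + 10 + 1 = 53 cards with no suit reaching 11.
The next card forces some suit to 11, so 53 + 1 = 54.

54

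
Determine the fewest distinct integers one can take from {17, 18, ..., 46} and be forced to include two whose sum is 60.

18

Two chosen integers sum to 60 exactly when both halves of some pair {x, 60−x} with 17 ≤ x ≤ 60−x ≤ 43 are chosen — 13 such pairs.
The remaining 4 elements (those with no distinct partner in range) can never complete a 60-sum, so the worst case takes all of them and one from each pair: 4 + 13 = 17.
Pigeonhole: the 18th integer has to be the second member of some pair, so 17 + 1 = 18.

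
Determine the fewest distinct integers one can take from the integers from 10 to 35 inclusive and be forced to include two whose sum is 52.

18

Group the elements by complementary pair {x, 52−x}: {17,35}, {18,34}, {19,33}, …, giving 9 two-element pairs, the single value 26 (it cannot pair with itself since the integers are distinct), and 7 integers whose partner 52−x falls outside [10,35].
By the pigeonhole principle, treating each of those 17 groups as a pigeonhole, one can pick one integer per group — 17 integers — with no two summing to 52.
The 18th integer lands in an occupied pair, forcing a sum of 52.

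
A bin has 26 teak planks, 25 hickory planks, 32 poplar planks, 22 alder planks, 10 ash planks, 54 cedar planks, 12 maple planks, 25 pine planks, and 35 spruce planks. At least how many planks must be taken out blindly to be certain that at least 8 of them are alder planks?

In the worst case for collecting alder planks, every non-alder plank comes out first.
There are 26 + 25 + 32 + 10 + 54 + 12 + 25 + 35 = 219 non-alder planks altogether.
After those, each further plank must be alder, so 219 + 8 = 227 draws guarantee 8 alder planks.

227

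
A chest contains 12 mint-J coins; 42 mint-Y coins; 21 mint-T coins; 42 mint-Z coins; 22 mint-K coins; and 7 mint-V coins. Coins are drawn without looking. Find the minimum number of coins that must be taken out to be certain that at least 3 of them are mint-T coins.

128

In the worst case for collecting mint-T coins, every non-mint-T coin comes out first.
There are 12 + 42 + 42 + 22 + 7 = 125 non-mint-T coins altogether.
After those, each further coin must be mint-T, so 125 + 3 = 128 draws guarantee 3 mint-T coins.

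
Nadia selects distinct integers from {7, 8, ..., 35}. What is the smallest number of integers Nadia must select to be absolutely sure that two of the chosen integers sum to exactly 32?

Group the elements by complementary pair {x, 32−x}: {7,25}, {8,24}, {9,23}, …, giving 9 two-element pairs, the single value 16 (it cannot pair with itself since the integers are distinct), and 10 integers whose partner 32−x falls outside [7,35].
Treating each of those 20 groups as a pigeonhole, one can pick one integer per group — 20 integers — with no two summing to 32.
The 21st integer lands in an occupied pair, forcing a sum of 32.

21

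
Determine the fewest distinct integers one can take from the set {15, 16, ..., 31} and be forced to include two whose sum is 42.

Two chosen integers sum to 42 exactly when both halves of some pair {x, 42−x} with 15 ≤ x ≤ 42−x ≤ 27 are chosen — 6 such pairs.
The remaining 5 elements (those with no distinct partner in range) can never complete a 42-sum, so the worst case takes all of them and one from each pair: 5 + 6 = 11.
By the pigeonhole principle, the 12th integer has to be the second member of some pair, so 11 + 1 = 12.

12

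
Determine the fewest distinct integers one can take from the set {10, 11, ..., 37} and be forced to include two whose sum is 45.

A set avoiding the sum 45 can contain at most one of each pair {x, 45−x}, plus the 2 elements whose complement lies outside the range.
The integers 23, …, 37 (15 of them) are such a set: any two sum to at least 23+24 = 47 > 45.
Any 16th integer completes one of the 13 pairs, so 16 choices force a sum of 45.

16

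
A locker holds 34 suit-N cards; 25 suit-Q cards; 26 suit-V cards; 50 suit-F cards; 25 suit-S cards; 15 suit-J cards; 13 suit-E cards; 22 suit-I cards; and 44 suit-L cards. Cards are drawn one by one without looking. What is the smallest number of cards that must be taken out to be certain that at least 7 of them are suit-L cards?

In the worst case for collecting suit-L cards, every non-suit-L card comes out first.
There are 34 + 25 + 26 + 50 + 25 + 15 + 13 + 22 = 210 non-suit-L cards altogether.
After those, each further card must be suit-L, so 210 + 7 = 217 draws guarantee 7 suit-L cards.

217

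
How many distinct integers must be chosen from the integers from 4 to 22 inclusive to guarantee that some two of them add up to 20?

Two chosen integers sum to 20 exactly when both halves of some pair {x, 20−x} with 4 ≤ x ≤ 20−x ≤ 16 are chosen — 6 such pairs.
The remaining 7 elements (those with no distinct partner in range) can never complete a 20-sum, so the worst case takes all of them and one from each pair: 7 + 6 = 13.
Pigeonhole: the 14th integer has to be the second member of some pair, so 13 + 1 = 14.

14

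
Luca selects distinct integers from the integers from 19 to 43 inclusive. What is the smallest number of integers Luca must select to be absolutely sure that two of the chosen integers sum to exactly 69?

17

Two chosen integers sum to 69 exactly when both halves of some pair {x, 69−x} with 26 ≤ x ≤ 69−x ≤ 43 are chosen — 9 such pairs.
The remaining 7 elements (those with no distinct partner in range) can never complete a 69-sum, so the worst case takes all of them and one from each pair: 7 + 9 = 16.
The 17th integer has to be the second member of some pair, so 16 + 1 = 17.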